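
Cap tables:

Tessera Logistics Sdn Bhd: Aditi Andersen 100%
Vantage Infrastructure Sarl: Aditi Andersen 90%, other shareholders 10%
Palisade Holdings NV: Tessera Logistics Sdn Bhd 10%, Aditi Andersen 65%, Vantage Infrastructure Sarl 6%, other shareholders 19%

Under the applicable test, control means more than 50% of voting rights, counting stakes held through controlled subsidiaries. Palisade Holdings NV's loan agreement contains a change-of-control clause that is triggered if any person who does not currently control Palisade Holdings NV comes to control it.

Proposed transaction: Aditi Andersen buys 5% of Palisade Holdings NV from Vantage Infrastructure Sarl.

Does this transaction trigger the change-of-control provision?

No

The purchase adds only to Aditi's holdings (Vantage's stake shrinks), so Aditi is the only person who could newly come to control Palisade.
Aditi holds 100% of Tessera, so Aditi controls Tessera.
Aditi holds 90% of Vantage, so Aditi controls Vantage.
Tessera and Aditi and Vantage together hold 10% + 65% + 6% = 81% of Palisade, so Aditi controls Palisade.
So Aditi already controls Palisade before the transaction.
After the purchase, Aditi's direct stake in Palisade rises to 65% + 5% = 70%, and Vantage's stake falls to 1%.
Aditi controlled Palisade already, so this is not a new person acquiring control; every other person's position is unchanged or reduced.
No new person acquires control, so the clause is not triggered.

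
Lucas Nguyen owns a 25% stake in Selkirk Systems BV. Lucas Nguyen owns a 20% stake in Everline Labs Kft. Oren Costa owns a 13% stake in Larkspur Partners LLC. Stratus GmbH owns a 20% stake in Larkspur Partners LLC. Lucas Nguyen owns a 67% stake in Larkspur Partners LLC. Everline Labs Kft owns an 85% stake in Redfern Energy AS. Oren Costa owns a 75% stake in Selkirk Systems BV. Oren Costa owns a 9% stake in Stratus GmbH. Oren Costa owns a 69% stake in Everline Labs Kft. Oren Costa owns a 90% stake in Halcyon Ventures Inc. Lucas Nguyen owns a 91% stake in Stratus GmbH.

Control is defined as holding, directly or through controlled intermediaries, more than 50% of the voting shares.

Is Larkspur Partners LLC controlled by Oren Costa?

No

Oren holds 90% of Halcyon, so Oren controls Halcyon.
Oren holds 69% of Everline, so Oren controls Everline.
Oren holds 75% of Selkirk, so Oren controls Selkirk.
Everline holds 85% of Redfern, so Oren controls Redfern.
In Larkspur, Oren's side holds only 13%, not > 50%.
So Oren does not control Larkspur.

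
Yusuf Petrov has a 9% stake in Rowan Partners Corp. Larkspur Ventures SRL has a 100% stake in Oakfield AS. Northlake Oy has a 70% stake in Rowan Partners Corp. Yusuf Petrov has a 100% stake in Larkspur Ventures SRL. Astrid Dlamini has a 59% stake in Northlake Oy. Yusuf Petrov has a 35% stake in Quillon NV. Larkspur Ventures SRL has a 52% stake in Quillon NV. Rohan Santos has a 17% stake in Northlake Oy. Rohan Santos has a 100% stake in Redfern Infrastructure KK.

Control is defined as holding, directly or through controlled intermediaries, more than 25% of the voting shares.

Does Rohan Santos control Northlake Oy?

Rohan holds 100% of Redfern, so Rohan controls Redfern.
In Northlake, Rohan's side holds only 17%, not > 25%.
So Rohan does not control Northlake.

No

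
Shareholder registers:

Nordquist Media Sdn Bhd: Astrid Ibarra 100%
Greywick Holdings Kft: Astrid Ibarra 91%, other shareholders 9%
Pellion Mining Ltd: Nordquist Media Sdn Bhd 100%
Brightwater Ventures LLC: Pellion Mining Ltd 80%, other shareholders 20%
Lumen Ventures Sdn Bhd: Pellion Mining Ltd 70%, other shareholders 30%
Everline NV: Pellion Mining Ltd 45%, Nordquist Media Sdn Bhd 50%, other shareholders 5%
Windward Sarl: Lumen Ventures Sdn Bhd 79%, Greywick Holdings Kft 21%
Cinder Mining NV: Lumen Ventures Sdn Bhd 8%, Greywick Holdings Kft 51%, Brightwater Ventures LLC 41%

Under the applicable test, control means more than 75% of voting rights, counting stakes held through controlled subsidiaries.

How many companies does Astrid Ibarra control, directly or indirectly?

Astrid holds 100% of Nordquist, so Astrid controls Nordquist.
Astrid holds 91% of Greywick, so Astrid controls Greywick.
Nordquist holds 100% of Pellion, so Astrid controls Pellion.
Pellion holds 80% of Brightwater, so Astrid controls Brightwater.
Pellion and Nordquist together hold 45% + 50% = 95% of Everline, so Astrid controls Everline.
Greywick and Brightwater together hold 51% + 41% = 92% of Cinder, so Astrid controls Cinder.
No other company's threshold is met.
Astrid controls 6 companies.

6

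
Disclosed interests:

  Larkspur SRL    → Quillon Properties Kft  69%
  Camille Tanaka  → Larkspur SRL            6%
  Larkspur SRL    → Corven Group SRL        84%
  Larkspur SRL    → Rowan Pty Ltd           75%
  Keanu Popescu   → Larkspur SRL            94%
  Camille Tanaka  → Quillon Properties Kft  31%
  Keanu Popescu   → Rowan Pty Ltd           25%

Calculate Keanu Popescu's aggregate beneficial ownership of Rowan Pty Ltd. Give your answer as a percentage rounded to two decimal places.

95.50%

Keanu reaches Rowan along 2 paths.
Direct stake: 25% = 25%.
Via Larkspur: 94% × 75% = 70.5%.
Total: 25% + 70.5% = 95.5%.
Rounded: 95.50%.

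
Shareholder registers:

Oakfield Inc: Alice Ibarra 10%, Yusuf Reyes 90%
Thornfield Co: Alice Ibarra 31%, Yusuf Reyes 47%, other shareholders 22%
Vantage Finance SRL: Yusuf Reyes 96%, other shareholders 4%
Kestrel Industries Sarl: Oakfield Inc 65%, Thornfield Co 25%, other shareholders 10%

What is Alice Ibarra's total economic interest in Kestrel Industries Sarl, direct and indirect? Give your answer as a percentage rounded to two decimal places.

Alice reaches Kestrel along 2 paths.
Via Oakfield: 10% × 65% = 6.5%.
Via Thornfield: 31% × 25% = 7.75%.
Total: 6.5% + 7.75% = 14.25%.

14.25%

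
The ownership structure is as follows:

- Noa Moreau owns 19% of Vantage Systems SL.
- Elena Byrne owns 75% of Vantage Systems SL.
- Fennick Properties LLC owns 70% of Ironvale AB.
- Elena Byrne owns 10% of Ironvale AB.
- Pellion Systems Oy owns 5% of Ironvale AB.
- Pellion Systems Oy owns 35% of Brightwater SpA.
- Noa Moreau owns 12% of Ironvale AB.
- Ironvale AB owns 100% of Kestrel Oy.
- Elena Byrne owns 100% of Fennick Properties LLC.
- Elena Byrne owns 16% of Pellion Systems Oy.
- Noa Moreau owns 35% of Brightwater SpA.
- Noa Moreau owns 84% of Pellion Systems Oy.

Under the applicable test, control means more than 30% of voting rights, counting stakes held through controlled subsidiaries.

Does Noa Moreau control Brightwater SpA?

Yes

Noa holds 84% of Pellion, so Noa controls Pellion.
Noa and Pellion together hold 35% + 35% = 70% of Brightwater, so Noa controls Brightwater.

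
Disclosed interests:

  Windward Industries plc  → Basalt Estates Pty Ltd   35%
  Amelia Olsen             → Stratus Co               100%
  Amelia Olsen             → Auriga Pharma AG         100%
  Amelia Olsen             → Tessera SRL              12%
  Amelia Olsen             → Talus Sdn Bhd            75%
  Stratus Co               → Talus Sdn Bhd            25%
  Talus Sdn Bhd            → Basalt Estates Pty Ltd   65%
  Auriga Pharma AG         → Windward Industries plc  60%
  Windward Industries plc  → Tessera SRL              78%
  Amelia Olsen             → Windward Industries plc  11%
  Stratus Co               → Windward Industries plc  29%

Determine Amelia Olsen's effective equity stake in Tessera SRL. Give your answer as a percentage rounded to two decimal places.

90.00%

Amelia reaches Tessera along 4 paths.
Via Auriga → Windward: 100% × 60% × 78% = 46.8%.
Via Windward: 11% × 78% = 8.58%.
Via Stratus → Windward: 100% × 29% × 78% = 22.62%.
Direct stake: 12% = 12%.
Total: 46.8% + 8.58% + 22.62% + 12% = 90%.
Rounded: 90.00%.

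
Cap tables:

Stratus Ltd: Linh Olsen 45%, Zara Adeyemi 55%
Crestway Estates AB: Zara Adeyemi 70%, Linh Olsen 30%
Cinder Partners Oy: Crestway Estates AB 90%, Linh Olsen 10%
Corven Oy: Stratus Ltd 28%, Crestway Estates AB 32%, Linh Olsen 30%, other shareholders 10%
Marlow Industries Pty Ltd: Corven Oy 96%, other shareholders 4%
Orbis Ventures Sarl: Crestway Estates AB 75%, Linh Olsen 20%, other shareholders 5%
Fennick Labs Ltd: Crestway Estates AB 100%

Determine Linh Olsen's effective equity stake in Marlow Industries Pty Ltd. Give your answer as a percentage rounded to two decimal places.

Linh reaches Marlow along 3 paths.
Via Stratus → Corven: 45% × 28% × 96% = 12.096%.
Via Crestway → Corven: 30% × 32% × 96% = 9.216%.
Via Corven: 30% × 96% = 28.8%.
Total: 12.096% + 9.216% + 28.8% = 50.112%.
Rounded: 50.11%.

50.11%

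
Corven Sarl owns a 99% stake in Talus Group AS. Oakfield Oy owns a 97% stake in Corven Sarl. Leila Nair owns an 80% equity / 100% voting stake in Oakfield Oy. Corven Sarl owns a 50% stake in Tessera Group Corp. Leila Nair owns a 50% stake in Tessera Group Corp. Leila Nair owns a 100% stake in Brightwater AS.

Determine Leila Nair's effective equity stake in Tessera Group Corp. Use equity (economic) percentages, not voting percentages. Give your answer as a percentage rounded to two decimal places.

Leila reaches Tessera along 2 paths.
Direct stake: 50% = 50%.
Via Oakfield → Corven: 80% × 97% × 50% = 38.8%.
Total: 50% + 38.8% = 88.8%.
Rounded: 88.80%.

88.80%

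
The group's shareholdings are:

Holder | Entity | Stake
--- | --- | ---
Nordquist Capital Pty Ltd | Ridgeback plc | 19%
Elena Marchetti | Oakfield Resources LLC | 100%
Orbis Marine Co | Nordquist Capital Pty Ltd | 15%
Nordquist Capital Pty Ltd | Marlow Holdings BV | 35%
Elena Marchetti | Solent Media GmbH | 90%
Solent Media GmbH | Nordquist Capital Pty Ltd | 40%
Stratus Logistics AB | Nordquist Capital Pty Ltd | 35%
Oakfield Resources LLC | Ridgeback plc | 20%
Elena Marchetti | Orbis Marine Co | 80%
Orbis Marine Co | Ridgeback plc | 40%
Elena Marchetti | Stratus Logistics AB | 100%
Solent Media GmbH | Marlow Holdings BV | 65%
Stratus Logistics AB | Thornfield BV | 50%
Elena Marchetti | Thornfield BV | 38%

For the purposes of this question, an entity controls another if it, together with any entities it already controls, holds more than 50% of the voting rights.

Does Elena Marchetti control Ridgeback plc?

Yes

Elena holds 90% of Solent, so Elena controls Solent.
Elena holds 80% of Orbis, so Elena controls Orbis.
Elena holds 100% of Stratus, so Elena controls Stratus.
Orbis and Solent and Stratus together hold 15% + 40% + 35% = 90% of Nordquist, so Elena controls Nordquist.
Elena holds 100% of Oakfield, so Elena controls Oakfield.
Oakfield and Orbis and Nordquist together hold 20% + 40% + 19% = 79% of Ridgeback, so Elena controls Ridgeback.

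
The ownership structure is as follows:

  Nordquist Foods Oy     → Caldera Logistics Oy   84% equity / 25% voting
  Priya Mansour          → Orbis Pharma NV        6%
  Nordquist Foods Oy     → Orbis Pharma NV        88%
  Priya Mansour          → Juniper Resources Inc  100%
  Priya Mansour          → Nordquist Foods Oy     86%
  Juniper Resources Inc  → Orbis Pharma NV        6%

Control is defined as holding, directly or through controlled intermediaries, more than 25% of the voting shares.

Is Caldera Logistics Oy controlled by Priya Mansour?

Priya holds 100% of Juniper, so Priya controls Juniper.
Priya holds 86% of Nordquist, so Priya controls Nordquist.
Nordquist and Priya and Juniper together hold 88% + 6% + 6% = 100% of Orbis, so Priya controls Orbis.
In Caldera, Priya's side holds only 25%, not > 25%.
So Priya does not control Caldera.

No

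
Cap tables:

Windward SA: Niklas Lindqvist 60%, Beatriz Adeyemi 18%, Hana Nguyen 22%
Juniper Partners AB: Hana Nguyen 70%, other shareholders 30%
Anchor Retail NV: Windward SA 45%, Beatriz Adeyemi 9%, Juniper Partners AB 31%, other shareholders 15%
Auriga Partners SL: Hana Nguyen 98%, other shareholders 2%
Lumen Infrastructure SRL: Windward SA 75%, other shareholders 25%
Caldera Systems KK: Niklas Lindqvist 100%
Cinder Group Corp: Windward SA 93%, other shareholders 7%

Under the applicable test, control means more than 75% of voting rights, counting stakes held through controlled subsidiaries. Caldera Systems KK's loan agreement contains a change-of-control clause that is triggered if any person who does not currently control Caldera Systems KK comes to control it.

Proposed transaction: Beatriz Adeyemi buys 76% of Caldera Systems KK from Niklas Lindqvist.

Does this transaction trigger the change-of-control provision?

Yes

The purchase adds only to Beatriz's holdings (Niklas's stake shrinks), so Beatriz is the only person who could newly come to control Caldera.
Beatriz's largest direct stake is 18% in Windward, which does not meet the threshold, so Beatriz controls no company.
Neither Beatriz nor any entity Beatriz controls holds any voting interest in Caldera.
So before the transaction, Beatriz does not control Caldera.
After the purchase, Beatriz holds 76% of Caldera directly, and Niklas's stake falls to 24%.
Beatriz holds 76% of Caldera, so Beatriz controls Caldera.
Beatriz did not control Caldera before and does after, so the clause is triggered.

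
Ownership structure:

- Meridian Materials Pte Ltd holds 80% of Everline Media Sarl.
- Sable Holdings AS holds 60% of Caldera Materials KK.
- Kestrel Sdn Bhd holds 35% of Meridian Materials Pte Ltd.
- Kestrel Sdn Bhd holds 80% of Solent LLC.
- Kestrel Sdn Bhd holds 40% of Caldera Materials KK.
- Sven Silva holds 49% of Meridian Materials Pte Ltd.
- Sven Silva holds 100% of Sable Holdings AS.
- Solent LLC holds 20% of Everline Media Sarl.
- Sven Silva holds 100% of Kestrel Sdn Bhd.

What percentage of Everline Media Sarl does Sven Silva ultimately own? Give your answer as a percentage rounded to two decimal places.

Sven reaches Everline along 3 paths.
Via Kestrel → Meridian: 100% × 35% × 80% = 28%.
Via Meridian: 49% × 80% = 39.2%.
Via Kestrel → Solent: 100% × 80% × 20% = 16%.
Total: 28% + 39.2% + 16% = 83.2%.
Rounded: 83.20%.

83.20%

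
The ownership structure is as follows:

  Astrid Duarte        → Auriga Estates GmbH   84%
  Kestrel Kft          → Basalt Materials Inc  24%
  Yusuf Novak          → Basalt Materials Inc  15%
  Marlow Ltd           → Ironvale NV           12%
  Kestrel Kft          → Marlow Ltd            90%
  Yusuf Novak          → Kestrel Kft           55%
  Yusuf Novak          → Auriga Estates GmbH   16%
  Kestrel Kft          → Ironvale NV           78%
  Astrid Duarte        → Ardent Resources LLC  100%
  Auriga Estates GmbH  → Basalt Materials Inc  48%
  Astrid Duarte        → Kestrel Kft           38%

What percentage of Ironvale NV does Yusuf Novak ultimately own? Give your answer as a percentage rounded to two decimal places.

48.84%

Yusuf reaches Ironvale along 2 paths.
Via Kestrel: 55% × 78% = 42.9%.
Via Kestrel → Marlow: 55% × 90% × 12% = 5.94%.
Total: 42.9% + 5.94% = 48.84%.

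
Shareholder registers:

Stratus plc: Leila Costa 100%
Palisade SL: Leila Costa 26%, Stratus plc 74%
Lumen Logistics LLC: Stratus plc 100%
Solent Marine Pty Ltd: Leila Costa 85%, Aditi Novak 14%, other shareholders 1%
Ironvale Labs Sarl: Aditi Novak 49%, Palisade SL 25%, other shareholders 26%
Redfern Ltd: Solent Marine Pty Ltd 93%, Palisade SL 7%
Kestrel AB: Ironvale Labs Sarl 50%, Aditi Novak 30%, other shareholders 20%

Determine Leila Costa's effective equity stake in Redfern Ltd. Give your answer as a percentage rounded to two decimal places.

86.05%

Leila reaches Redfern along 3 paths.
Via Solent: 85% × 93% = 79.05%.
Via Palisade: 26% × 7% = 1.82%.
Via Stratus → Palisade: 100% × 74% × 7% = 5.18%.
Total: 79.05% + 1.82% + 5.18% = 86.05%.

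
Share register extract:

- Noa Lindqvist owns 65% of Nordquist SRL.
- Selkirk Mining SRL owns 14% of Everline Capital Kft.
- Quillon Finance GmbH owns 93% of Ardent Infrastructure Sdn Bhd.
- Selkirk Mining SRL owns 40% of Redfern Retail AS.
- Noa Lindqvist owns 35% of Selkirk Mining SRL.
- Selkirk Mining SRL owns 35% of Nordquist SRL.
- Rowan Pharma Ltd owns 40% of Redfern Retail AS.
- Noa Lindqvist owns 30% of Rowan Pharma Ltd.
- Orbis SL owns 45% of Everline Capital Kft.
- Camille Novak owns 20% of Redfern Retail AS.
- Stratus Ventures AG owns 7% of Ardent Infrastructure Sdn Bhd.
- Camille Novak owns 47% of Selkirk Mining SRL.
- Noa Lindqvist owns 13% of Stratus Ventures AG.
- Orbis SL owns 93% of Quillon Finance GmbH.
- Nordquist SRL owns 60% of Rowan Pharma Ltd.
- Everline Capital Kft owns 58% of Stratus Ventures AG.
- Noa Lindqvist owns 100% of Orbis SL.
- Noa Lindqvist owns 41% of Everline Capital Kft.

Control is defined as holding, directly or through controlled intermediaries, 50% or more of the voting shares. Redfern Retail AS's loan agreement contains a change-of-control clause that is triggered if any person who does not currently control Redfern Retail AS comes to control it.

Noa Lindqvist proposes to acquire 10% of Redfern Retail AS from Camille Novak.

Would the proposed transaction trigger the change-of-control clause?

The purchase adds only to Noa's holdings (Camille's stake shrinks), so Noa is the only person who could newly come to control Redfern.
Noa holds 100% of Orbis, so Noa controls Orbis.
Noa holds 65% of Nordquist, so Noa controls Nordquist.
Orbis holds 93% of Quillon, so Noa controls Quillon.
Orbis and Noa together hold 45% + 41% = 86% of Everline, so Noa controls Everline.
Noa and Nordquist together hold 30% + 60% = 90% of Rowan, so Noa controls Rowan.
Noa and Everline together hold 13% + 58% = 71% of Stratus, so Noa controls Stratus.
Stratus and Quillon together hold 7% + 93% = 100% of Ardent, so Noa controls Ardent.
In Redfern, Noa's side holds only 40%, not ≥ 50%.
So before the transaction, Noa does not control Redfern.
After the purchase, Noa holds 10% of Redfern directly, and Camille's stake falls to 10%.
Rowan and Noa together hold 40% + 10% = 50% of Redfern, so Noa controls Redfern.
Noa did not control Redfern before and does after, so the clause is triggered.

Yes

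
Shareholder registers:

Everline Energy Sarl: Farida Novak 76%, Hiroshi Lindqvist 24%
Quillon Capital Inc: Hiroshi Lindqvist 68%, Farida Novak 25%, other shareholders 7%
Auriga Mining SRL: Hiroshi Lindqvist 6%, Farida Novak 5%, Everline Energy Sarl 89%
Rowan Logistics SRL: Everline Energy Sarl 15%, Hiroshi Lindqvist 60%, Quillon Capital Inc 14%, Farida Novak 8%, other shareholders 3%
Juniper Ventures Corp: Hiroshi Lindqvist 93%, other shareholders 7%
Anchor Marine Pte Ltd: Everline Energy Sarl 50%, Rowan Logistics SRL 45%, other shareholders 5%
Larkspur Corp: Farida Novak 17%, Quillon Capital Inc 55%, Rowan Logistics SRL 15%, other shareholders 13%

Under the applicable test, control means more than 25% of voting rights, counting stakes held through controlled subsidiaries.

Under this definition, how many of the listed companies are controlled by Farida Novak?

3

Farida holds 76% of Everline, so Farida controls Everline.
Farida and Everline together hold 5% + 89% = 94% of Auriga, so Farida controls Auriga.
Everline holds 50% of Anchor, so Farida controls Anchor.
No other company's threshold is met.
Farida controls 3 companies.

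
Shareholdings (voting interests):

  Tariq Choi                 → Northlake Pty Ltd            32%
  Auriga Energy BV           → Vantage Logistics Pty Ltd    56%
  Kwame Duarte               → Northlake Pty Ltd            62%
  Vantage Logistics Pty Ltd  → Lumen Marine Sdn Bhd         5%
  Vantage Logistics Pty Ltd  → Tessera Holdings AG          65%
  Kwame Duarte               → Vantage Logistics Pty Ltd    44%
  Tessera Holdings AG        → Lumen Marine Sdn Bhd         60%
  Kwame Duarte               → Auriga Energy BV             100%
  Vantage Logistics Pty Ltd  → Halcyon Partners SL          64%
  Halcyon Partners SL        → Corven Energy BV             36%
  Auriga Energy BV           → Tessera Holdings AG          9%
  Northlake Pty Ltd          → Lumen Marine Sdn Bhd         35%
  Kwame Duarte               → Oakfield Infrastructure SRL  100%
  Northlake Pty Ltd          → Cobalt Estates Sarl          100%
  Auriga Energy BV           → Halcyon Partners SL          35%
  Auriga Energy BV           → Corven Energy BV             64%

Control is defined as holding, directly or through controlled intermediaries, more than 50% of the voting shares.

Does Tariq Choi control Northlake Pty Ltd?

Tariq's largest direct stake is 32% in Northlake, which does not meet the threshold, so Tariq controls no company.
In Northlake, Tariq's side holds only 32%, not > 50%.
So Tariq does not control Northlake.

No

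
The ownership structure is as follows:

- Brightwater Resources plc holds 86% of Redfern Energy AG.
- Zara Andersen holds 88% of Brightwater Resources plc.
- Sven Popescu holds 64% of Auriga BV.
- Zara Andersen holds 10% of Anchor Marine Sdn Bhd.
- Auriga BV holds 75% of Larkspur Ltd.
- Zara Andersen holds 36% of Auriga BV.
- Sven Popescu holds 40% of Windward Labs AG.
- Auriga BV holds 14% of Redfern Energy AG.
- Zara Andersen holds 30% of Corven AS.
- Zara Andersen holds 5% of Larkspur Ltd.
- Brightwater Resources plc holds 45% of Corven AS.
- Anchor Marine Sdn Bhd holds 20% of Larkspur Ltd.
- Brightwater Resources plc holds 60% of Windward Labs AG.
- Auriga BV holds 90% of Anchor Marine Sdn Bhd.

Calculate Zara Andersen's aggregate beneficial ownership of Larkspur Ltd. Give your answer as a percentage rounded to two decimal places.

Zara reaches Larkspur along 4 paths.
Via Anchor: 10% × 20% = 2%.
Via Auriga → Anchor: 36% × 90% × 20% = 6.48%.
Via Auriga: 36% × 75% = 27%.
Direct stake: 5% = 5%.
Total: 2% + 6.48% + 27% + 5% = 40.48%.

40.48%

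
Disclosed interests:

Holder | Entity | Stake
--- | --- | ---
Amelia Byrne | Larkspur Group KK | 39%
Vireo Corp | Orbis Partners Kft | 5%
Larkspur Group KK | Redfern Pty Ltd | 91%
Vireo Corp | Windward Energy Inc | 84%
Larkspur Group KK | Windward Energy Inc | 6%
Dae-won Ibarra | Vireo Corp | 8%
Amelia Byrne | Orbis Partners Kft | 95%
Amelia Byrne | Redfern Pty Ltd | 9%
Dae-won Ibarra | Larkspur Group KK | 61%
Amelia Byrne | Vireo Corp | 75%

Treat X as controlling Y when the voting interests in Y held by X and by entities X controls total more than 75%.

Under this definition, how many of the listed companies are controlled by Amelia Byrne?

Amelia holds 95% of Orbis, so Amelia controls Orbis.
No other company's threshold is met.
Amelia controls 1 company.

1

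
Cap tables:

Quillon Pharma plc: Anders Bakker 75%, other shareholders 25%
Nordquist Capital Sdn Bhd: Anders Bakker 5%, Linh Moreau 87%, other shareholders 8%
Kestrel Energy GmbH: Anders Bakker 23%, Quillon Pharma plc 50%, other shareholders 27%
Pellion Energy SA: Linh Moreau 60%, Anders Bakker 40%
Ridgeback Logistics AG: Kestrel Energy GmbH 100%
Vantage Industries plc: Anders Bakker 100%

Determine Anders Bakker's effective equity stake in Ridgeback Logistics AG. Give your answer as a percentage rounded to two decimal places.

60.50%

Anders reaches Ridgeback along 2 paths.
Via Kestrel: 23% × 100% = 23%.
Via Quillon → Kestrel: 75% × 50% × 100% = 37.5%.
Total: 23% + 37.5% = 60.5%.
Rounded: 60.50%.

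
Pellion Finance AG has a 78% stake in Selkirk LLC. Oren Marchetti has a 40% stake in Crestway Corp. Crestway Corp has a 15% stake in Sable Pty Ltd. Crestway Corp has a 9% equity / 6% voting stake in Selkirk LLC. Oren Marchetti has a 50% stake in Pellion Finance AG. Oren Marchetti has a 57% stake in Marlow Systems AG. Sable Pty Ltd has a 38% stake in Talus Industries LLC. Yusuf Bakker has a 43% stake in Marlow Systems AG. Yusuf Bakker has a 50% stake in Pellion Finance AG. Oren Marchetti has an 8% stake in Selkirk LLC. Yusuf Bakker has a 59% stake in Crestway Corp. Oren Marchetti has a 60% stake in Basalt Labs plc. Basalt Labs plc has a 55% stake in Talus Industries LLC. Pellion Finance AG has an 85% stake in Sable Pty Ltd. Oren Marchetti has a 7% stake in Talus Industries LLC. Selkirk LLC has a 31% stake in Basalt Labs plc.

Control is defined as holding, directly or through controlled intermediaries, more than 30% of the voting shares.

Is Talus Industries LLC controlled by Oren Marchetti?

Yes

Oren holds 40% of Crestway, so Oren controls Crestway.
Oren holds 50% of Pellion, so Oren controls Pellion.
Pellion and Crestway together hold 85% + 15% = 100% of Sable, so Oren controls Sable.
Crestway and Pellion and Oren together hold 6% + 78% + 8% = 92% of Selkirk, so Oren controls Selkirk.
Selkirk and Oren together hold 31% + 60% = 91% of Basalt, so Oren controls Basalt.
Basalt and Oren and Sable together hold 55% + 7% + 38% = 100% of Talus, so Oren controls Talus.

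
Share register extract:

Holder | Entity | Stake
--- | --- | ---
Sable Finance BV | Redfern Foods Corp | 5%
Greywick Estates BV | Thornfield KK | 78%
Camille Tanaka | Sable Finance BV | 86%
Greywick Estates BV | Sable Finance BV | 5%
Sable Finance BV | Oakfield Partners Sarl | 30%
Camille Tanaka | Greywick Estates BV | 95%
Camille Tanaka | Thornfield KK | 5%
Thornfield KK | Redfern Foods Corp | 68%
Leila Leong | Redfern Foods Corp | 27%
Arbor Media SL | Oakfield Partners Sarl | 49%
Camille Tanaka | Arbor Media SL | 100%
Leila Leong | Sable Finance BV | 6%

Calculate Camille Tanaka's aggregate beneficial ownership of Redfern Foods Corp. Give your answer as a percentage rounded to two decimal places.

Camille reaches Redfern along 4 paths.
Via Greywick → Thornfield: 95% × 78% × 68% = 50.388%.
Via Thornfield: 5% × 68% = 3.4%.
Via Greywick → Sable: 95% × 5% × 5% = 0.2375%.
Via Sable: 86% × 5% = 4.3%.
Total: 50.388% + 3.4% + 0.2375% + 4.3% = 58.3255%.
Rounded: 58.33%.

58.33%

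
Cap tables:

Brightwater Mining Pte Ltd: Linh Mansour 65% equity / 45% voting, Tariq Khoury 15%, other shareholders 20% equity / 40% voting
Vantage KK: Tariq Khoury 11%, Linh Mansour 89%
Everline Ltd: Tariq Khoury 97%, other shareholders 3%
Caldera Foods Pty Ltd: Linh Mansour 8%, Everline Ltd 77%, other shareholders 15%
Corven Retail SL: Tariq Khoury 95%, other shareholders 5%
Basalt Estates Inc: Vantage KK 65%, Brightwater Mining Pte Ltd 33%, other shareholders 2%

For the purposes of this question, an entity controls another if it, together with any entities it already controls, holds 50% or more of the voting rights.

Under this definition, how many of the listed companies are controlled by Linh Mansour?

Linh holds 89% of Vantage, so Linh controls Vantage.
Vantage holds 65% of Basalt, so Linh controls Basalt.
No other company's threshold is met.
Linh controls 2 companies.

2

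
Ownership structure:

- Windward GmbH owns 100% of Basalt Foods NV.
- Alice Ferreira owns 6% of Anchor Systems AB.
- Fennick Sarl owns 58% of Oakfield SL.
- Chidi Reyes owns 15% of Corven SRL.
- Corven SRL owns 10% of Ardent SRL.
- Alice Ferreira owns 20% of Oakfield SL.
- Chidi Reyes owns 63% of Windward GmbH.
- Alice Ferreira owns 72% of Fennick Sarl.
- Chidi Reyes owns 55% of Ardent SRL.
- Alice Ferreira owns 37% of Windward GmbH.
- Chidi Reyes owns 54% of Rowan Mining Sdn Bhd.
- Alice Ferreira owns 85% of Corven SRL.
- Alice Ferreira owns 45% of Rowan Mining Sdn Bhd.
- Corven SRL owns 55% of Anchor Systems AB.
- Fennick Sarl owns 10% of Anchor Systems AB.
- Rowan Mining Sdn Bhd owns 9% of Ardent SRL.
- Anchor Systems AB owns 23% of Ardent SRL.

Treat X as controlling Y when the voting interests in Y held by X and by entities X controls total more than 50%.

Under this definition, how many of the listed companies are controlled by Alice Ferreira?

Alice holds 85% of Corven, so Alice controls Corven.
Alice holds 72% of Fennick, so Alice controls Fennick.
Corven and Fennick and Alice together hold 55% + 10% + 6% = 71% of Anchor, so Alice controls Anchor.
Fennick and Alice together hold 58% + 20% = 78% of Oakfield, so Alice controls Oakfield.
No other company's threshold is met.
Alice controls 4 companies.

4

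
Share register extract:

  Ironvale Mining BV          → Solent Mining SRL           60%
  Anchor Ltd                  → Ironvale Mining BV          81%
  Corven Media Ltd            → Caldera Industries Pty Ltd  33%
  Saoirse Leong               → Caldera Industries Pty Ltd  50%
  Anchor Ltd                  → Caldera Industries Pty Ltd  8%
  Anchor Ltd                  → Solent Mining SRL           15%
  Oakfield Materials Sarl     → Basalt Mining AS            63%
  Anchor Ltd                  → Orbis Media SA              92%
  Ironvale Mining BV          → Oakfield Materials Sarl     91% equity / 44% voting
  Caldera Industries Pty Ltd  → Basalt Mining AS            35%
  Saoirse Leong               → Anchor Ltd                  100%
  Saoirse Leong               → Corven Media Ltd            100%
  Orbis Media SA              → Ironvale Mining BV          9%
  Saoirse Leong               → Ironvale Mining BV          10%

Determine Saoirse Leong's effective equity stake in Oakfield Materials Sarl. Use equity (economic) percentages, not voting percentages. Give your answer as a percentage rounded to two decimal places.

Saoirse reaches Oakfield along 3 paths.
Via Anchor → Ironvale: 100% × 81% × 91% = 73.71%.
Via Ironvale: 10% × 91% = 9.1%.
Via Anchor → Orbis → Ironvale: 100% × 92% × 9% × 91% = 7.5348%.
Total: 73.71% + 9.1% + 7.5348% = 90.3448%.
Rounded: 90.34%.

90.34%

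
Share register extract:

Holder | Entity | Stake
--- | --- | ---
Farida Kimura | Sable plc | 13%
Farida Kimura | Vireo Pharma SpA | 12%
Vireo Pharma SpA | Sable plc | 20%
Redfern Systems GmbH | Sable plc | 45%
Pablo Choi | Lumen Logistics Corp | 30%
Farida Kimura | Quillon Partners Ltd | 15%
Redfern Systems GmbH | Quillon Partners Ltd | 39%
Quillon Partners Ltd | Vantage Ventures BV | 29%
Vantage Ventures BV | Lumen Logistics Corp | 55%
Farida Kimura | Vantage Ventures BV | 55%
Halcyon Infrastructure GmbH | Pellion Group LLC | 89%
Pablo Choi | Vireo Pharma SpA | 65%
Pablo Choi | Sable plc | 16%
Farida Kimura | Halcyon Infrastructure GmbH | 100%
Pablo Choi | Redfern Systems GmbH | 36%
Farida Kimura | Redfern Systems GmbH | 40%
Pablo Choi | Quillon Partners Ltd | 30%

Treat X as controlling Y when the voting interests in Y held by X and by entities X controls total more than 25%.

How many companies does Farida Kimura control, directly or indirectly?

7

Farida holds 40% of Redfern, so Farida controls Redfern.
Redfern and Farida together hold 39% + 15% = 54% of Quillon, so Farida controls Quillon.
Redfern and Farida together hold 45% + 13% = 58% of Sable, so Farida controls Sable.
Farida and Quillon together hold 55% + 29% = 84% of Vantage, so Farida controls Vantage.
Farida holds 100% of Halcyon, so Farida controls Halcyon.
Vantage holds 55% of Lumen, so Farida controls Lumen.
Halcyon holds 89% of Pellion, so Farida controls Pellion.
No other company's threshold is met.
Farida controls 7 companies.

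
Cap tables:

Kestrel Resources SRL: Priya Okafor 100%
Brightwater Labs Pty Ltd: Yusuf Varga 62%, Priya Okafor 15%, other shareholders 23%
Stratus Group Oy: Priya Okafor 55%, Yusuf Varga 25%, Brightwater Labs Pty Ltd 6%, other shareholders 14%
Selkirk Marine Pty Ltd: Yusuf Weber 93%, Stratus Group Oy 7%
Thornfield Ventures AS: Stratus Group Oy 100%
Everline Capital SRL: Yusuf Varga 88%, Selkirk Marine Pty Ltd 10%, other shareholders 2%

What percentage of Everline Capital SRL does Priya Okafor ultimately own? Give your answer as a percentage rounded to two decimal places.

Priya reaches Everline along 2 paths.
Via Stratus → Selkirk: 55% × 7% × 10% = 0.385%.
Via Brightwater → Stratus → Selkirk: 15% × 6% × 7% × 10% = 0.0063%.
Total: 0.385% + 0.0063% = 0.3913%.
Rounded: 0.39%.

0.39%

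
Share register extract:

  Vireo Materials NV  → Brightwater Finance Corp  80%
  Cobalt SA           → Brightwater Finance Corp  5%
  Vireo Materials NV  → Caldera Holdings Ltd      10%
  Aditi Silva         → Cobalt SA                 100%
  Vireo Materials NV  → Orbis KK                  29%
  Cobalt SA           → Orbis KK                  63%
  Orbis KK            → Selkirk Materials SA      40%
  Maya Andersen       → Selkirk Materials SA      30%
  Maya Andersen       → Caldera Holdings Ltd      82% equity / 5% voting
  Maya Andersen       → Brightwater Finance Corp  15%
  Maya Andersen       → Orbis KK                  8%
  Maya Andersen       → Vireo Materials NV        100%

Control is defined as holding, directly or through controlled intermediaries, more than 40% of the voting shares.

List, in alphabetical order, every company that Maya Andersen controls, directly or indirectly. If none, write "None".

Maya holds 100% of Vireo, so Maya controls Vireo.
Maya and Vireo together hold 15% + 80% = 95% of Brightwater, so Maya controls Brightwater.
No other company's threshold is met.

Brightwater Finance Corp, Vireo Materials NV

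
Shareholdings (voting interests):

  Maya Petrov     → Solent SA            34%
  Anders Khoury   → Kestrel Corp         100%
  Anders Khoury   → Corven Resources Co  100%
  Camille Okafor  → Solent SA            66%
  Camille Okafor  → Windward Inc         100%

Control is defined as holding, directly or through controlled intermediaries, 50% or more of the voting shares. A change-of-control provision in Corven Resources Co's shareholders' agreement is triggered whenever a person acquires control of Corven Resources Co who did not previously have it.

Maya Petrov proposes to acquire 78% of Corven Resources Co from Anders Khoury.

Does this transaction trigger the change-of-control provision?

Yes

The purchase adds only to Maya's holdings (Anders's stake shrinks), so Maya is the only person who could newly come to control Corven.
Maya's largest direct stake is 34% in Solent, which does not meet the threshold, so Maya controls no company.
Neither Maya nor any entity Maya controls holds any voting interest in Corven.
So before the transaction, Maya does not control Corven.
After the purchase, Maya holds 78% of Corven directly, and Anders's stake falls to 22%.
Maya holds 78% of Corven, so Maya controls Corven.
Maya did not control Corven before and does after, so the clause is triggered.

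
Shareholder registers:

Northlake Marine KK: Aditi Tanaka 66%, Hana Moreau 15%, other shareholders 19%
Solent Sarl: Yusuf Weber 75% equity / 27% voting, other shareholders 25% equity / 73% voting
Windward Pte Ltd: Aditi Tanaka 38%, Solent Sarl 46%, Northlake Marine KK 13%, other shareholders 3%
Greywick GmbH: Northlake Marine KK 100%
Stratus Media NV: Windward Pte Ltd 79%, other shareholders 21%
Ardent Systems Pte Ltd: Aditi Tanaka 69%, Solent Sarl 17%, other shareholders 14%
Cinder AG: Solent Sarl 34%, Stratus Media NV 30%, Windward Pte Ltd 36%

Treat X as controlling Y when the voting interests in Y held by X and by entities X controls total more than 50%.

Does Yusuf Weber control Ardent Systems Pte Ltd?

Yusuf's largest direct stake is 27% in Solent, which does not meet the threshold, so Yusuf controls no company.
Neither Yusuf nor any entity Yusuf controls holds any voting interest in Ardent.
So Yusuf does not control Ardent.

No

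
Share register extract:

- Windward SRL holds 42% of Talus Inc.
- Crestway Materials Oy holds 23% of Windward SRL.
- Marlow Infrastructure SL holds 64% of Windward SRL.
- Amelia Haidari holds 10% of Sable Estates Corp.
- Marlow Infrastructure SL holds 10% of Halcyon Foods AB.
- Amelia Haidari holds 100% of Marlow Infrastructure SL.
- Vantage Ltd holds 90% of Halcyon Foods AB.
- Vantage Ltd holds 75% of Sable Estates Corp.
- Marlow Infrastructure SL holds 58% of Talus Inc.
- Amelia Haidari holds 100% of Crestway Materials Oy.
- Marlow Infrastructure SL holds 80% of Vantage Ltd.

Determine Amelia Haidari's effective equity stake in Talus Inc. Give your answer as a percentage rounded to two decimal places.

94.54%

Amelia reaches Talus along 3 paths.
Via Marlow: 100% × 58% = 58%.
Via Marlow → Windward: 100% × 64% × 42% = 26.88%.
Via Crestway → Windward: 100% × 23% × 42% = 9.66%.
Total: 58% + 26.88% + 9.66% = 94.54%.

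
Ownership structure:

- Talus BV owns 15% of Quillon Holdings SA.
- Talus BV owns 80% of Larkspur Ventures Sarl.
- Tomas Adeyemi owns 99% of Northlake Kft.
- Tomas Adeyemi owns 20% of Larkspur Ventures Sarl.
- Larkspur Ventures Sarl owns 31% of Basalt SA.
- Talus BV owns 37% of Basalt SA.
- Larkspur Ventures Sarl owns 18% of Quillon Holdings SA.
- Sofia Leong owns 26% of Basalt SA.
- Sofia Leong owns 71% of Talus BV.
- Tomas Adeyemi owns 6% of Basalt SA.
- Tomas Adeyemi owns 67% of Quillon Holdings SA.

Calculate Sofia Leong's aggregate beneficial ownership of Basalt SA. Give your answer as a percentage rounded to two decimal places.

69.88%

Sofia reaches Basalt along 3 paths.
Via Talus → Larkspur: 71% × 80% × 31% = 17.608%.
Via Talus: 71% × 37% = 26.27%.
Direct stake: 26% = 26%.
Total: 17.608% + 26.27% + 26% = 69.878%.
Rounded: 69.88%.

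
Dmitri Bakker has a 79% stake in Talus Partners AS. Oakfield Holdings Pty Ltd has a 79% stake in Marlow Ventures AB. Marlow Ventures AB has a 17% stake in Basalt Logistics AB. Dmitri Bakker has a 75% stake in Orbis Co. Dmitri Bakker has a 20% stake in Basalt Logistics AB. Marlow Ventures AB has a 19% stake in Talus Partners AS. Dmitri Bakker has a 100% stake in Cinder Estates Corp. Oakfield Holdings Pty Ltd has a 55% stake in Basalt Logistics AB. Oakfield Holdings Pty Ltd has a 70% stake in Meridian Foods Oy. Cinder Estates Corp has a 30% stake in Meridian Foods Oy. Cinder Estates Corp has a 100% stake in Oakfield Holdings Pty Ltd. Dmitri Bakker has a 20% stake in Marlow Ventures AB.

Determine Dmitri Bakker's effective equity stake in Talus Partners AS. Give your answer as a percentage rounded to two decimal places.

97.81%

Dmitri reaches Talus along 3 paths.
Via Cinder → Oakfield → Marlow: 100% × 100% × 79% × 19% = 15.01%.
Via Marlow: 20% × 19% = 3.8%.
Direct stake: 79% = 79%.
Total: 15.01% + 3.8% + 79% = 97.81%.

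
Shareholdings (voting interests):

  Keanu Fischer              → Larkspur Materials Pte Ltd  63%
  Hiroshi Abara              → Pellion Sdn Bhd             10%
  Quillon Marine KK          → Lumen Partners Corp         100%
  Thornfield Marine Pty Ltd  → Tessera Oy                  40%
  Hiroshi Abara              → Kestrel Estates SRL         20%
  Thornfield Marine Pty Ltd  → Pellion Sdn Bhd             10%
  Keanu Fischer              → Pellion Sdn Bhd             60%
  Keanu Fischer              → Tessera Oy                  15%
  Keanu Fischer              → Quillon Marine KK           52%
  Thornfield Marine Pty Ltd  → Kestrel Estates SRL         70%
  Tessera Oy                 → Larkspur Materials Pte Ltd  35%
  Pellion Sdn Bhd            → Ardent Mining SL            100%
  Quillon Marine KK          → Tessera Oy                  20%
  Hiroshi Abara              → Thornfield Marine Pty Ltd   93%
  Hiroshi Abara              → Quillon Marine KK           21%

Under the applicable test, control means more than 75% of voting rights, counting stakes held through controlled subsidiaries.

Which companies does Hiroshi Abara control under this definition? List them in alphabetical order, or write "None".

Kestrel Estates SRL, Thornfield Marine Pty Ltd

Hiroshi holds 93% of Thornfield, so Hiroshi controls Thornfield.
Thornfield and Hiroshi together hold 70% + 20% = 90% of Kestrel, so Hiroshi controls Kestrel.
No other company's threshold is met.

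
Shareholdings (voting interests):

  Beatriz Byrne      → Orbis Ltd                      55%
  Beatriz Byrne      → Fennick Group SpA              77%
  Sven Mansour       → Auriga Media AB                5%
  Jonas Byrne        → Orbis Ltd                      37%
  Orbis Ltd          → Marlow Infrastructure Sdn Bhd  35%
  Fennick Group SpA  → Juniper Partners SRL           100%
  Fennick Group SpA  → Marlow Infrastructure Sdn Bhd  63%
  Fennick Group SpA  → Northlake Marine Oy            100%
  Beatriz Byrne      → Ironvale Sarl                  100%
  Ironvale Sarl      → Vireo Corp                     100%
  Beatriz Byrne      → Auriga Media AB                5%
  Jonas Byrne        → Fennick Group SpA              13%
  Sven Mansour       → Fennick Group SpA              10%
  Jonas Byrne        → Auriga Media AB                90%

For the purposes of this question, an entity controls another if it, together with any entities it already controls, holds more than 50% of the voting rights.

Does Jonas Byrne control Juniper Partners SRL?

No

Jonas holds 90% of Auriga, so Jonas controls Auriga.
Neither Jonas nor any entity Jonas controls holds any voting interest in Juniper.
So Jonas does not control Juniper.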